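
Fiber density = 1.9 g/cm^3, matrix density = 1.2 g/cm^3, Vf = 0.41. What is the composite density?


rho_c = rho_f*Vf + rho_m*(1-Vf) = 1.9*0.41 + 1.2*0.59 = 1.487 g/cm^3

1.487 g/cm^3


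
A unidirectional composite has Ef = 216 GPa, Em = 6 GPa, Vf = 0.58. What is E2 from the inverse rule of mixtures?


1/E2 = Vf/Ef + (1-Vf)/Em = 0.58/216 + 0.42/6
E2 = 13.76 GPa

13.76 GPa


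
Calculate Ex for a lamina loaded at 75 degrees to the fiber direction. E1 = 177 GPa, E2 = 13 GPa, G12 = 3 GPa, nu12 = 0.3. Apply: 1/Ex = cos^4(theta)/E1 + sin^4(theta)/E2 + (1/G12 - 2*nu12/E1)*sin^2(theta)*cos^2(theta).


cos^4(75) = 0.004487, sin^4(75) = 0.870513, sin^2(75)*cos^2(75) = 0.0625
1/G12 - 2*nu12/E1 = 1/3 - 2*0.3/177 = 0.329944 GPa^-1
1/Ex = 0.004487/177 + 0.870513/13 + 0.329944*0.0625 = 0.0876093 GPa^-1
Ex = 11.41 GPa

11.41 GPa


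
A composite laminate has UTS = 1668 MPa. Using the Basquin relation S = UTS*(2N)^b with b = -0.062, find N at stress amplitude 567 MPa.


N = 0.5 * (S/UTS)^(1/b) = 0.5 * (567/1668)^(1/-0.062) = 1.8082e+07 cycles

1.8082e+07 cycles


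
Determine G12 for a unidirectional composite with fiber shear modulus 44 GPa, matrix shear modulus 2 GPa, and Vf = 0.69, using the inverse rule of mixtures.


1/G12 = Vf/Gf + (1-Vf)/Gm = 0.69/44 + 0.31/2
G12 = 5.86 GPa

5.86 GPa


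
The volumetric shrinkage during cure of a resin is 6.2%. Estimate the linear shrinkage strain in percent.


Linear shrinkage ≈ vol_shrink/3 = 6.2/3 = 2.067%

2.067%


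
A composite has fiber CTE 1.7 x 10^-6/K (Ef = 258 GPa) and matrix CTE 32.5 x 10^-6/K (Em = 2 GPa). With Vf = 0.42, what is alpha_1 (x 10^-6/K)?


E1 = Ef*Vf + Em*(1-Vf) = 109.52
alpha_1 = (alpha_f*Ef*Vf + alpha_m*Em*(1-Vf))/E1 = 2.03 x 10^-6/K

2.03 x 10^-6/K


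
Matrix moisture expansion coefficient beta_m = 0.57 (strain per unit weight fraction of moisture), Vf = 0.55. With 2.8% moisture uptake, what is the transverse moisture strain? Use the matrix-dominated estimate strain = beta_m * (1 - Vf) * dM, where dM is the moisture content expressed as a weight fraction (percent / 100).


dM = 2.8/100 = 0.028
strain = beta_m * (1-Vf) * dM = 0.57 * 0.45 * 0.028 = 0.007182

0.007182


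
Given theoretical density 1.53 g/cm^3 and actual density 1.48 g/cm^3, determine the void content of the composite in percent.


Void% = (rho_theo - rho_actual)/rho_theo * 100 = (1.53 - 1.48)/1.53 * 100 = 3.27%

3.27%


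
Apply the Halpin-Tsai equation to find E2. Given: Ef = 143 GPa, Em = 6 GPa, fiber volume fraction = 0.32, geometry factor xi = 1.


eta = (Ef/Em - 1)/(Ef/Em + xi) = (23.8333 - 1)/(23.8333 + 1) = 0.9195
E2 = Em*(1+xi*eta*Vf)/(1-eta*Vf) = 11.0 GPa

11.0 GPa


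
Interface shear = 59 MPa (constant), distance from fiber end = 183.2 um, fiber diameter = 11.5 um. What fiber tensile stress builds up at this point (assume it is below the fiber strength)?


Force balance: sigma_f * (pi*d^2/4) = tau * (pi*d) * x  ->  sigma_f = 4 * tau * x / d
sigma_f = 4 * 59 * 183.2 / 11.5 = 3759.6 MPa

3759.6 MPa


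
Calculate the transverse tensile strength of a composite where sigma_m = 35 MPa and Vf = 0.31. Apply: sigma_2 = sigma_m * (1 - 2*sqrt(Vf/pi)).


factor = 1 - 2*sqrt(0.31/pi) = 0.3717
sigma_2 = 35 * 0.3717 = 13.01 MPa

13.01 MPa


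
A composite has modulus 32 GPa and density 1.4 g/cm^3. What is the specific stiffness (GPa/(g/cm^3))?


Specific stiffness = E/rho = 32/1.4 = 22.9 GPa/(g/cm^3)

22.9 GPa/(g/cm^3)


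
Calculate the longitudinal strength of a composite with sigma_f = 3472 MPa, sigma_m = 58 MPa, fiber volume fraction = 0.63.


sigma_1 = sigma_f*Vf + sigma_m*(1-Vf) = 3472*0.63 + 58*0.37 = 2208.8 MPa

2208.8 MPa


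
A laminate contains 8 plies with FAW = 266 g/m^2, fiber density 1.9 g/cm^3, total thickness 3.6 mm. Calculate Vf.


Vf = n * FAW / (rho_f * h * 1000) = 8 * 266 / (1.9 * 3.6 * 1000) = 0.3111

0.3111


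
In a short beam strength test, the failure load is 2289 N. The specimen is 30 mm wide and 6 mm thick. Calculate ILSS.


ILSS = 3F/(4bh) = 3*2289/(4*30*6) = 9.54 MPa

9.54 MPa


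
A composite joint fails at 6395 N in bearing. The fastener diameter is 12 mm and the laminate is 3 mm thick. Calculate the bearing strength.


sigma_br = F/(d*h) = 6395/(12*3) = 177.6 MPa

177.6 MPa


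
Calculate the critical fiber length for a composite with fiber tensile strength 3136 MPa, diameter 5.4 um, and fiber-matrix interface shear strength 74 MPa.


Lc = sigma_f * d / (2 * tau_i) = 3136 * 5.4 / (2 * 74) = 114.4 um

114.4 um


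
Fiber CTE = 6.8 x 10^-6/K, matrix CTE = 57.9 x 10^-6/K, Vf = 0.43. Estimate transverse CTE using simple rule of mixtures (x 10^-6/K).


alpha_2 = alpha_f*Vf + alpha_m*(1-Vf) = 6.8*0.43 + 57.9*0.57 = 35.9 x 10^-6/K

35.9 x 10^-6/K


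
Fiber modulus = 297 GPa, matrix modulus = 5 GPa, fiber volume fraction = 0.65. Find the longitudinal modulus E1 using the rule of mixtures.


E1 = Ef*Vf + Em*(1-Vf) = 297*0.65 + 5*0.35 = 194.8 GPa

194.8 GPa


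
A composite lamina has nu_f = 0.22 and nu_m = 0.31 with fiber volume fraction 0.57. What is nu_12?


nu_12 = nu_f*Vf + nu_m*(1-Vf) = 0.22*0.57 + 0.31*0.43 = 0.2587

0.2587


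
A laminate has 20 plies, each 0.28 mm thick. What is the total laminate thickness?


h = n * t_ply = 20 * 0.28 = 5.6 mm

5.6 mm


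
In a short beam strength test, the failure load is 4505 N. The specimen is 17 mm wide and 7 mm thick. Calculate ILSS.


ILSS = 3F/(4bh) = 3*4505/(4*17*7) = 28.39 MPa

28.39 MPa


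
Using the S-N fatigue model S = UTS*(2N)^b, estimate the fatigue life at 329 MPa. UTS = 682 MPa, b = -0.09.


N = 0.5 * (S/UTS)^(1/b) = 0.5 * (329/682)^(1/-0.09) = 1646.7199 cycles

1646.7199 cycles


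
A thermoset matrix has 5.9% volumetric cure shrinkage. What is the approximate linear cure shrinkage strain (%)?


Linear shrinkage ≈ vol_shrink/3 = 5.9/3 = 1.967%

1.967%


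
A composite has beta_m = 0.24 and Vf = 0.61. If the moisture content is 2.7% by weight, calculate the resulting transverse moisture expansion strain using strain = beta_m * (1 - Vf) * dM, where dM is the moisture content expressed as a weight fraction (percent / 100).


dM = 2.7/100 = 0.027
strain = beta_m * (1-Vf) * dM = 0.24 * 0.39 * 0.027 = 0.0025272

0.0025272


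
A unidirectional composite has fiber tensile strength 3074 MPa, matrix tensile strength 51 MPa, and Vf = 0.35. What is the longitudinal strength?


sigma_1 = sigma_f*Vf + sigma_m*(1-Vf) = 3074*0.35 + 51*0.65 = 1109.1 MPa

1109.1 MPa


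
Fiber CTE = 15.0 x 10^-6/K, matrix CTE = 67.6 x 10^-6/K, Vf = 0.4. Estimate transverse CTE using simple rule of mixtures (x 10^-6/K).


alpha_2 = alpha_f*Vf + alpha_m*(1-Vf) = 15.0*0.4 + 67.6*0.6 = 46.6 x 10^-6/K

46.6 x 10^-6/K


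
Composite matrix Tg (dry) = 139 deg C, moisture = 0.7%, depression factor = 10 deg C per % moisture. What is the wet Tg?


Tg_wet = Tg_dry - k*moisture = 139 - 10*0.7 = 132.0 deg C

132.0 deg C


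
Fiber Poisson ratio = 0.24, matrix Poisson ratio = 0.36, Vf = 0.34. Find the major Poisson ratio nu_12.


nu_12 = nu_f*Vf + nu_m*(1-Vf) = 0.24*0.34 + 0.36*0.66 = 0.3192

0.3192


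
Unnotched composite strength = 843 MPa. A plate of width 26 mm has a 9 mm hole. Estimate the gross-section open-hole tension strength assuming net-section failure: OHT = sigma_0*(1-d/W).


OHT = sigma_0*(1-d/W) = 843*(1-9/26) = 551.2 MPa

551.2 MPa


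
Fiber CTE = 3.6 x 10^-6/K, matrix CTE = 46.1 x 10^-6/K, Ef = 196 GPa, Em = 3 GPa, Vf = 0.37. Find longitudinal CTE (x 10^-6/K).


E1 = Ef*Vf + Em*(1-Vf) = 74.41
alpha_1 = (alpha_f*Ef*Vf + alpha_m*Em*(1-Vf))/E1 = 4.68 x 10^-6/K

4.68 x 10^-6/K


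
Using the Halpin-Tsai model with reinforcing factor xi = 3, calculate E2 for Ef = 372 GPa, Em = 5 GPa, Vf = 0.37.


eta = (Ef/Em - 1)/(Ef/Em + xi) = (74.4 - 1)/(74.4 + 3) = 0.9483
E2 = Em*(1+xi*eta*Vf)/(1-eta*Vf) = 15.81 GPa

15.81 GPa


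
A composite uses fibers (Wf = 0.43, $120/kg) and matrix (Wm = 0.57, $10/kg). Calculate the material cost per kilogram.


Cost = cost_f*Wf + cost_m*Wm = 120*0.43 + 10*0.57 = $57.3/kg

$57.3/kg


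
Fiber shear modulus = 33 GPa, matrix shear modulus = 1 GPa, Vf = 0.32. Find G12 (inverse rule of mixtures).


1/G12 = Vf/Gf + (1-Vf)/Gm = 0.32/33 + 0.68/1
G12 = 1.45 GPa

1.45 GPa


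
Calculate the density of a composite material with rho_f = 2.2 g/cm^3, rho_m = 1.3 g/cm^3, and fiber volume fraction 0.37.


rho_c = rho_f*Vf + rho_m*(1-Vf) = 2.2*0.37 + 1.3*0.63 = 1.633 g/cm^3

1.633 g/cm^3


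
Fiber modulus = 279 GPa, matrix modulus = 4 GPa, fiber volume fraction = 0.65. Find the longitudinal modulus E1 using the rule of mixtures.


E1 = Ef*Vf + Em*(1-Vf) = 279*0.65 + 4*0.35 = 182.75 GPa

182.75 GPa


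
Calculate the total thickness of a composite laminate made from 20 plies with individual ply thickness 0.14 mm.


h = n * t_ply = 20 * 0.14 = 2.8 mm

2.8 mm


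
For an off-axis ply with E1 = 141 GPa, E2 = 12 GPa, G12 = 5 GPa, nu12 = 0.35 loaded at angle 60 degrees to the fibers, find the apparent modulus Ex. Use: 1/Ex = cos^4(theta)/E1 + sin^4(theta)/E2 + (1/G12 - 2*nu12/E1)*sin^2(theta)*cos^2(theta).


cos^4(60) = 0.0625, sin^4(60) = 0.5625, sin^2(60)*cos^2(60) = 0.1875
1/G12 - 2*nu12/E1 = 1/5 - 2*0.35/141 = 0.195035 GPa^-1
1/Ex = 0.0625/141 + 0.5625/12 + 0.195035*0.1875 = 0.0838874 GPa^-1
Ex = 11.92 GPa

11.92 GPa


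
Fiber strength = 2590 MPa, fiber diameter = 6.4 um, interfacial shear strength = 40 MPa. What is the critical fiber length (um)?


Lc = sigma_f * d / (2 * tau_i) = 2590 * 6.4 / (2 * 40) = 207.2 um

207.2 um


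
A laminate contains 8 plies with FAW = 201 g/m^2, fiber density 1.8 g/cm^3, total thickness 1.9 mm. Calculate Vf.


Vf = n * FAW / (rho_f * h * 1000) = 8 * 201 / (1.8 * 1.9 * 1000) = 0.4702

0.4702


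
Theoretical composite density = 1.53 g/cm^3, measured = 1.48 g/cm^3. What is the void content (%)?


Void% = (rho_theo - rho_actual)/rho_theo * 100 = (1.53 - 1.48)/1.53 * 100 = 3.27%

3.27%


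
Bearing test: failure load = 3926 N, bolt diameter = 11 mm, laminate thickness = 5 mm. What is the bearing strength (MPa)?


sigma_br = F/(d*h) = 3926/(11*5) = 71.4 MPa

71.4 MPa


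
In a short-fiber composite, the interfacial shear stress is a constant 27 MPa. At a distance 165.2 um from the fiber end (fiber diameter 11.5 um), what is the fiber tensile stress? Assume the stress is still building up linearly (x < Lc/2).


Force balance: sigma_f * (pi*d^2/4) = tau * (pi*d) * x  ->  sigma_f = 4 * tau * x / d
sigma_f = 4 * 27 * 165.2 / 11.5 = 1551.4 MPa

1551.4 MPa


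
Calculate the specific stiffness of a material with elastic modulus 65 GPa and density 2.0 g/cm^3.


Specific stiffness = E/rho = 65/2.0 = 32.5 GPa/(g/cm^3)

32.5 GPa/(g/cm^3)


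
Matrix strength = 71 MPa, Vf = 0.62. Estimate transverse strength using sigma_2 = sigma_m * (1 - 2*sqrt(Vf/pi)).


factor = 1 - 2*sqrt(0.62/pi) = 0.1115
sigma_2 = 71 * 0.1115 = 7.92 MPa

7.92 MPa


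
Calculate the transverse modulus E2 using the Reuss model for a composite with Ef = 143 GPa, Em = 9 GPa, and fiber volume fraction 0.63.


1/E2 = Vf/Ef + (1-Vf)/Em = 0.63/143 + 0.37/9
E2 = 21.97 GPa

21.97 GPa


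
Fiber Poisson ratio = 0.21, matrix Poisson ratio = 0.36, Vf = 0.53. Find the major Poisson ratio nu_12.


nu_12 = nu_f*Vf + nu_m*(1-Vf) = 0.21*0.53 + 0.36*0.47 = 0.2805

0.2805


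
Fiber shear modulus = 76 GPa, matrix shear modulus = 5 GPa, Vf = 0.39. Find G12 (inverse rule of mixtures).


1/G12 = Vf/Gf + (1-Vf)/Gm = 0.39/76 + 0.61/5
G12 = 7.87 GPa

7.87 GPa


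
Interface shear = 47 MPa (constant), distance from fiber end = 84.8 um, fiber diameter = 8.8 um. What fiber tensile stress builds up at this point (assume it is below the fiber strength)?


Force balance: sigma_f * (pi*d^2/4) = tau * (pi*d) * x  ->  sigma_f = 4 * tau * x / d
sigma_f = 4 * 47 * 84.8 / 8.8 = 1811.6 MPa

1811.6 MPa


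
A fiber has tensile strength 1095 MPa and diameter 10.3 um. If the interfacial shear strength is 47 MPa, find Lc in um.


Lc = sigma_f * d / (2 * tau_i) = 1095 * 10.3 / (2 * 47) = 120.0 um

120.0 um


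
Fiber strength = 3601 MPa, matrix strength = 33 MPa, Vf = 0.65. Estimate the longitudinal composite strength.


sigma_1 = sigma_f*Vf + sigma_m*(1-Vf) = 3601*0.65 + 33*0.35 = 2352.2 MPa

2352.2 MPa


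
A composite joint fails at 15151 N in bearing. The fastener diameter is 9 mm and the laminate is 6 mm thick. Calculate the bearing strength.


sigma_br = F/(d*h) = 15151/(9*6) = 280.6 MPa

280.6 MPa


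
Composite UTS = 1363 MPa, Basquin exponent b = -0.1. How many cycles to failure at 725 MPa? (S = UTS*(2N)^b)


N = 0.5 * (S/UTS)^(1/b) = 0.5 * (725/1363)^(1/-0.1) = 275.7709 cycles

275.7709 cycles


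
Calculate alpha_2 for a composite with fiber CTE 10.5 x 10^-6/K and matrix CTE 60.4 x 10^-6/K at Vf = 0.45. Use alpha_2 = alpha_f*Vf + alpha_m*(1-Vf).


alpha_2 = alpha_f*Vf + alpha_m*(1-Vf) = 10.5*0.45 + 60.4*0.55 = 37.9 x 10^-6/K

37.9 x 10^-6/K


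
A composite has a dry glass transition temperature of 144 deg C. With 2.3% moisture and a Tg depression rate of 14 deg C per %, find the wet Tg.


Tg_wet = Tg_dry - k*moisture = 144 - 14*2.3 = 111.8 deg C

111.8 deg C


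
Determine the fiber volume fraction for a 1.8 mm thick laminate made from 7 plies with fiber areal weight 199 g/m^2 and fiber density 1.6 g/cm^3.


Vf = n * FAW / (rho_f * h * 1000) = 7 * 199 / (1.6 * 1.8 * 1000) = 0.4837

0.4837


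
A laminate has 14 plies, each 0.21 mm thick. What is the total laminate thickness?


h = n * t_ply = 14 * 0.21 = 2.94 mm

2.94 mm


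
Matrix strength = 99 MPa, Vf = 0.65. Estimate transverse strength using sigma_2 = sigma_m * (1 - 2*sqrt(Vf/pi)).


factor = 1 - 2*sqrt(0.65/pi) = 0.0903
sigma_2 = 99 * 0.0903 = 8.94 MPa

8.94 MPa


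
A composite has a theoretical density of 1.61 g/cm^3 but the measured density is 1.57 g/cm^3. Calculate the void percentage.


Void% = (rho_theo - rho_actual)/rho_theo * 100 = (1.61 - 1.57)/1.61 * 100 = 2.48%

2.48%


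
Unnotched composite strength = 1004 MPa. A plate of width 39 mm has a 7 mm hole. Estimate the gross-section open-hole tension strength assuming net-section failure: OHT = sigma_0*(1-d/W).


OHT = sigma_0*(1-d/W) = 1004*(1-7/39) = 823.8 MPa

823.8 MPa


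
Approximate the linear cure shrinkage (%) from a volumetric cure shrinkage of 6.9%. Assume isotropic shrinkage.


Linear shrinkage ≈ vol_shrink/3 = 6.9/3 = 2.3%

2.3%


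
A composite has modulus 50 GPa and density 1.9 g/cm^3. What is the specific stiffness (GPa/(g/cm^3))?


Specific stiffness = E/rho = 50/1.9 = 26.3 GPa/(g/cm^3)

26.3 GPa/(g/cm^3)


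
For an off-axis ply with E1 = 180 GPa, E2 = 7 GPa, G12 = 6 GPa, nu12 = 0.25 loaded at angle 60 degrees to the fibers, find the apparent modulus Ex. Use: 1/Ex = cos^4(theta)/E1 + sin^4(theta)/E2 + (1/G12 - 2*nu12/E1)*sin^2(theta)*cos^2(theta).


cos^4(60) = 0.0625, sin^4(60) = 0.5625, sin^2(60)*cos^2(60) = 0.1875
1/G12 - 2*nu12/E1 = 1/6 - 2*0.25/180 = 0.163889 GPa^-1
1/Ex = 0.0625/180 + 0.5625/7 + 0.163889*0.1875 = 0.1114335 GPa^-1
Ex = 8.97 GPa

8.97 GPa


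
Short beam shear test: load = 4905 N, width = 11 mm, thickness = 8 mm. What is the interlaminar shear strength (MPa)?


ILSS = 3F/(4bh) = 3*4905/(4*11*8) = 41.8 MPa

41.8 MPa


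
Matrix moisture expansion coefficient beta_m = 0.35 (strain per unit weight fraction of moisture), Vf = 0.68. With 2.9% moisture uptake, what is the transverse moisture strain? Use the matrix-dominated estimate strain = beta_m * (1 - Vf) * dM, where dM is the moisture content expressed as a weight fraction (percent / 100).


dM = 2.9/100 = 0.029
strain = beta_m * (1-Vf) * dM = 0.35 * 0.32 * 0.029 = 0.003248

0.003248


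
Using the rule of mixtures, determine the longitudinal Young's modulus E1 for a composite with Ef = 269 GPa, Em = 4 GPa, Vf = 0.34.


E1 = Ef*Vf + Em*(1-Vf) = 269*0.34 + 4*0.66 = 94.1 GPa

94.1 GPa


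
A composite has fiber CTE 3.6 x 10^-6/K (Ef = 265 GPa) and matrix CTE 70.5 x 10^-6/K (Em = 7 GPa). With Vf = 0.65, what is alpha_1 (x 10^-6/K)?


E1 = Ef*Vf + Em*(1-Vf) = 174.7
alpha_1 = (alpha_f*Ef*Vf + alpha_m*Em*(1-Vf))/E1 = 4.54 x 10^-6/K

4.54 x 10^-6/K


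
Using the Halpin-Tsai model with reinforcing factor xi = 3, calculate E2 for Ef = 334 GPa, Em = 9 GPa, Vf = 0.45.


eta = (Ef/Em - 1)/(Ef/Em + xi) = (37.1111 - 1)/(37.1111 + 3) = 0.9003
E2 = Em*(1+xi*eta*Vf)/(1-eta*Vf) = 33.52 GPa

33.52 GPa


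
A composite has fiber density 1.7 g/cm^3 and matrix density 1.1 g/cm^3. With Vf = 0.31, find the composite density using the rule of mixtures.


rho_c = rho_f*Vf + rho_m*(1-Vf) = 1.7*0.31 + 1.1*0.69 = 1.286 g/cm^3

1.286 g/cm^3


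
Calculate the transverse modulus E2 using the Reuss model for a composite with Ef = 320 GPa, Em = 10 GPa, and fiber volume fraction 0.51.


1/E2 = Vf/Ef + (1-Vf)/Em = 0.51/320 + 0.49/10
E2 = 19.77 GPa

19.77 GPa


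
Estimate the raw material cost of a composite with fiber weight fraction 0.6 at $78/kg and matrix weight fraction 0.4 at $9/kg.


Cost = cost_f*Wf + cost_m*Wm = 78*0.6 + 9*0.4 = $50.4/kg

$50.4/kg


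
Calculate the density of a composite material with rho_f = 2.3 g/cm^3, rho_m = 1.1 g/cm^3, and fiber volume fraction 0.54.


rho_c = rho_f*Vf + rho_m*(1-Vf) = 2.3*0.54 + 1.1*0.46 = 1.748 g/cm^3

1.748 g/cm^3


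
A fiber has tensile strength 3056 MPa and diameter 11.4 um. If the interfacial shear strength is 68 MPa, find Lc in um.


Lc = sigma_f * d / (2 * tau_i) = 3056 * 11.4 / (2 * 68) = 256.2 um

256.2 um


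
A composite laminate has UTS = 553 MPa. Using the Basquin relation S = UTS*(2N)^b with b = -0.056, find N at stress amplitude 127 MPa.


N = 0.5 * (S/UTS)^(1/b) = 0.5 * (127/553)^(1/-0.056) = 1.2832e+11 cycles

1.2832e+11 cycles


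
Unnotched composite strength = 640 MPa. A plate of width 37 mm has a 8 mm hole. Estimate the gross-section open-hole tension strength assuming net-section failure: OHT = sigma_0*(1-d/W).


OHT = sigma_0*(1-d/W) = 640*(1-8/37) = 501.6 MPa

501.6 MPa


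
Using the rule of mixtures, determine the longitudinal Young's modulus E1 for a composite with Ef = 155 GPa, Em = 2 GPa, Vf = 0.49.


E1 = Ef*Vf + Em*(1-Vf) = 155*0.49 + 2*0.51 = 76.97 GPa

76.97 GPa


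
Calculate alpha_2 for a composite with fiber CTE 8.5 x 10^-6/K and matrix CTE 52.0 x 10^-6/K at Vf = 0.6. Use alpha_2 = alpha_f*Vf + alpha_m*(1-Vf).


alpha_2 = alpha_f*Vf + alpha_m*(1-Vf) = 8.5*0.6 + 52.0*0.4 = 25.9 x 10^-6/K

25.9 x 10^-6/K


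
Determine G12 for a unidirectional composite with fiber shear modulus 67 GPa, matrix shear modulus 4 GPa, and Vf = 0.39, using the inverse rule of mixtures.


1/G12 = Vf/Gf + (1-Vf)/Gm = 0.39/67 + 0.61/4
G12 = 6.32 GPa

6.32 GPa


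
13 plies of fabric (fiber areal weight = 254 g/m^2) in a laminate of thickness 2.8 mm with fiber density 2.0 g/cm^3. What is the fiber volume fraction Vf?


Vf = n * FAW / (rho_f * h * 1000) = 13 * 254 / (2.0 * 2.8 * 1000) = 0.5896

0.5896


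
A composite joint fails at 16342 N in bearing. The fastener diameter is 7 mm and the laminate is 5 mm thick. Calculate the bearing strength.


sigma_br = F/(d*h) = 16342/(7*5) = 466.9 MPa

466.9 MPa


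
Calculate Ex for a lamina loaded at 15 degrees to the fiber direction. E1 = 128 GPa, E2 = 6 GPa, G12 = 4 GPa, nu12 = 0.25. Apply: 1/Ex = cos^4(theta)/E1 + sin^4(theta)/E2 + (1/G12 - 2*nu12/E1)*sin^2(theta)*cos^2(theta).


cos^4(15) = 0.870513, sin^4(15) = 0.004487, sin^2(15)*cos^2(15) = 0.0625
1/G12 - 2*nu12/E1 = 1/4 - 2*0.25/128 = 0.246094 GPa^-1
1/Ex = 0.870513/128 + 0.004487/6 + 0.246094*0.0625 = 0.0229296 GPa^-1
Ex = 43.61 GPa

43.61 GPa


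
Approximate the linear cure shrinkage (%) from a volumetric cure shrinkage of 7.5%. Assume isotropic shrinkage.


Linear shrinkage ≈ vol_shrink/3 = 7.5/3 = 2.5%

2.5%


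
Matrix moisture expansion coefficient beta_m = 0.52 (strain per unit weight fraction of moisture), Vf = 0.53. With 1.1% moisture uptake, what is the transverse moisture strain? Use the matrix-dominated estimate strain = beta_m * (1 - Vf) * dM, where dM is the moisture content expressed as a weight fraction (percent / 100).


dM = 1.1/100 = 0.011
strain = beta_m * (1-Vf) * dM = 0.52 * 0.47 * 0.011 = 0.0026884

0.0026884


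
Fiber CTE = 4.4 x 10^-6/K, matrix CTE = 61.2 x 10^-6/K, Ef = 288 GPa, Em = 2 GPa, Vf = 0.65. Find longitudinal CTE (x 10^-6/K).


E1 = Ef*Vf + Em*(1-Vf) = 187.9
alpha_1 = (alpha_f*Ef*Vf + alpha_m*Em*(1-Vf))/E1 = 4.61 x 10^-6/K

4.61 x 10^-6/K


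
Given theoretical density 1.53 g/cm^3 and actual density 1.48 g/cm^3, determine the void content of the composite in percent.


Void% = (rho_theo - rho_actual)/rho_theo * 100 = (1.53 - 1.48)/1.53 * 100 = 3.27%

3.27%


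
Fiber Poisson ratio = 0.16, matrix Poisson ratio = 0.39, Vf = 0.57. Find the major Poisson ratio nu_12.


nu_12 = nu_f*Vf + nu_m*(1-Vf) = 0.16*0.57 + 0.39*0.43 = 0.2589

0.2589


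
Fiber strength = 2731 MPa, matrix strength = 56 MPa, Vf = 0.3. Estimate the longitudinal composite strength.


sigma_1 = sigma_f*Vf + sigma_m*(1-Vf) = 2731*0.3 + 56*0.7 = 858.5 MPa

858.5 MPa


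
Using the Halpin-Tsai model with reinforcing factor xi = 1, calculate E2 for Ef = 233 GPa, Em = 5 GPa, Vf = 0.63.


eta = (Ef/Em - 1)/(Ef/Em + xi) = (46.6 - 1)/(46.6 + 1) = 0.958
E2 = Em*(1+xi*eta*Vf)/(1-eta*Vf) = 20.22 GPa

20.22 GPa


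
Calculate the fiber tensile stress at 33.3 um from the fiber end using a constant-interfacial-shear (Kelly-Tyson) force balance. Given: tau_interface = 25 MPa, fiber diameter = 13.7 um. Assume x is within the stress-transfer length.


Force balance: sigma_f * (pi*d^2/4) = tau * (pi*d) * x  ->  sigma_f = 4 * tau * x / d
sigma_f = 4 * 25 * 33.3 / 13.7 = 243.1 MPa

243.1 MPa


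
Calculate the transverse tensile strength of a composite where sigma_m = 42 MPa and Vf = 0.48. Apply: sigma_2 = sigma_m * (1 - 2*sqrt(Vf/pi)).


factor = 1 - 2*sqrt(0.48/pi) = 0.2182
sigma_2 = 42 * 0.2182 = 9.17 MPa

9.17 MPa


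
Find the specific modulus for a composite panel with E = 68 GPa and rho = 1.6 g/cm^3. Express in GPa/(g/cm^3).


Specific stiffness = E/rho = 68/1.6 = 42.5 GPa/(g/cm^3)

42.5 GPa/(g/cm^3)


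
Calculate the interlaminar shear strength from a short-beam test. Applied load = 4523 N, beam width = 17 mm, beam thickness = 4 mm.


ILSS = 3F/(4bh) = 3*4523/(4*17*4) = 49.89 MPa

49.89 MPa


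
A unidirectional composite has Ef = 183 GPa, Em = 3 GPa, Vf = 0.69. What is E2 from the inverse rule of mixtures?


1/E2 = Vf/Ef + (1-Vf)/Em = 0.69/183 + 0.31/3
E2 = 9.34 GPa

9.34 GPa


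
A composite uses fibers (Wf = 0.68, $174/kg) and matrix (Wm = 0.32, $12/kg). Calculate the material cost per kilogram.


Cost = cost_f*Wf + cost_m*Wm = 174*0.68 + 12*0.32 = $122.16/kg

$122.16/kg


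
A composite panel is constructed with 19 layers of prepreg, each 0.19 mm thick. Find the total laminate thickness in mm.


h = n * t_ply = 19 * 0.19 = 3.61 mm

3.61 mm


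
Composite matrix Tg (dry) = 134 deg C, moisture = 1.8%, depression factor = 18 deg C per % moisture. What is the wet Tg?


Tg_wet = Tg_dry - k*moisture = 134 - 18*1.8 = 101.6 deg C

101.6 deg C


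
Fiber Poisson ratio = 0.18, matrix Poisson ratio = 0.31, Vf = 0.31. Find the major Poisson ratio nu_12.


nu_12 = nu_f*Vf + nu_m*(1-Vf) = 0.18*0.31 + 0.31*0.69 = 0.2697

0.2697


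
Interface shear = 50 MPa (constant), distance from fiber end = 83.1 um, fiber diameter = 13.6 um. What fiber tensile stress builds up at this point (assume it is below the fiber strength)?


Force balance: sigma_f * (pi*d^2/4) = tau * (pi*d) * x  ->  sigma_f = 4 * tau * x / d
sigma_f = 4 * 50 * 83.1 / 13.6 = 1222.1 MPa

1222.1 MPa


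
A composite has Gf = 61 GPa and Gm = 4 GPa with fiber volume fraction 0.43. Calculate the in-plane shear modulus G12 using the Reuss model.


1/G12 = Vf/Gf + (1-Vf)/Gm = 0.43/61 + 0.57/4
G12 = 6.69 GPa

6.69 GPa


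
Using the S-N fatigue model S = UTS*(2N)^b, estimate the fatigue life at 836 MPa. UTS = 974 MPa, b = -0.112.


N = 0.5 * (S/UTS)^(1/b) = 0.5 * (836/974)^(1/-0.112) = 1.9562 cycles

1.9562 cycles


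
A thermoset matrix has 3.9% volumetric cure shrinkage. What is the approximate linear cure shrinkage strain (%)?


Linear shrinkage ≈ vol_shrink/3 = 3.9/3 = 1.3%

1.3%


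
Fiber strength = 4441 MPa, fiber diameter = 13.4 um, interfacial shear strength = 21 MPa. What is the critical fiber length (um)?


Lc = sigma_f * d / (2 * tau_i) = 4441 * 13.4 / (2 * 21) = 1416.9 um

1416.9 um


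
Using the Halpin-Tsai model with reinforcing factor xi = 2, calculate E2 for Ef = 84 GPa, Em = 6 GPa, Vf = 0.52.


eta = (Ef/Em - 1)/(Ef/Em + xi) = (14.0 - 1)/(14.0 + 2) = 0.8125
E2 = Em*(1+xi*eta*Vf)/(1-eta*Vf) = 19.17 GPa

19.17 GPa


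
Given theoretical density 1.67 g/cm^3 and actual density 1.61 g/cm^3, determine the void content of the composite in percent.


Void% = (rho_theo - rho_actual)/rho_theo * 100 = (1.67 - 1.61)/1.67 * 100 = 3.59%

3.59%


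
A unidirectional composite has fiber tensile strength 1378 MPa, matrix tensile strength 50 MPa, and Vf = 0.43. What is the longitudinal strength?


sigma_1 = sigma_f*Vf + sigma_m*(1-Vf) = 1378*0.43 + 50*0.57 = 621.0 MPa

621.0 MPa


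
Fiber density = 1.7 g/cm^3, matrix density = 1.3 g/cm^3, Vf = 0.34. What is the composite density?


rho_c = rho_f*Vf + rho_m*(1-Vf) = 1.7*0.34 + 1.3*0.66 = 1.436 g/cm^3

1.436 g/cm^3


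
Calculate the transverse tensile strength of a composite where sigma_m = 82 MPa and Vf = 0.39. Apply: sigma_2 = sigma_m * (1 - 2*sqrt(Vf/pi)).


factor = 1 - 2*sqrt(0.39/pi) = 0.2953
sigma_2 = 82 * 0.2953 = 24.22 MPa

24.22 MPa


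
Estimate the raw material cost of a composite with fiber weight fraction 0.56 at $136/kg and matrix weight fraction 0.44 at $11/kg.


Cost = cost_f*Wf + cost_m*Wm = 136*0.56 + 11*0.44 = $81.0/kg

$81.0/kg


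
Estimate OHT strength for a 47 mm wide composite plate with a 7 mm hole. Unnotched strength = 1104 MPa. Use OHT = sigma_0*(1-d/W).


OHT = sigma_0*(1-d/W) = 1104*(1-7/47) = 939.6 MPa

939.6 MPa


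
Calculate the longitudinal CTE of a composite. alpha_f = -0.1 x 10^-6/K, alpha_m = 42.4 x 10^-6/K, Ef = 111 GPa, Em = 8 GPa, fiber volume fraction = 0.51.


E1 = Ef*Vf + Em*(1-Vf) = 60.53
alpha_1 = (alpha_f*Ef*Vf + alpha_m*Em*(1-Vf))/E1 = 2.65 x 10^-6/K

2.65 x 10^-6/K


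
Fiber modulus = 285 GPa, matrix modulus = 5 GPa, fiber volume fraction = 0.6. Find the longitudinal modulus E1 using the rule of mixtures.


E1 = Ef*Vf + Em*(1-Vf) = 285*0.6 + 5*0.4 = 173.0 GPa

173.0 GPa


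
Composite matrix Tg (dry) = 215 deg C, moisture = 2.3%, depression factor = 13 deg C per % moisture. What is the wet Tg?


Tg_wet = Tg_dry - k*moisture = 215 - 13*2.3 = 185.1 deg C

185.1 deg C


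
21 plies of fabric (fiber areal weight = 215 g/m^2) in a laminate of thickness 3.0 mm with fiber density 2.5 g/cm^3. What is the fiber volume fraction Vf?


Vf = n * FAW / (rho_f * h * 1000) = 21 * 215 / (2.5 * 3.0 * 1000) = 0.602

0.602


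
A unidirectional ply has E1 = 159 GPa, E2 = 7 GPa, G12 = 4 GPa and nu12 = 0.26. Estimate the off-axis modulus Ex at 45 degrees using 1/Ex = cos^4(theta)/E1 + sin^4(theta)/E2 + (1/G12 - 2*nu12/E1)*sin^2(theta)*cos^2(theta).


cos^4(45) = 0.25, sin^4(45) = 0.25, sin^2(45)*cos^2(45) = 0.25
1/G12 - 2*nu12/E1 = 1/4 - 2*0.26/159 = 0.24673 GPa^-1
1/Ex = 0.25/159 + 0.25/7 + 0.24673*0.25 = 0.098969 GPa^-1
Ex = 10.1 GPa

10.1 GPa


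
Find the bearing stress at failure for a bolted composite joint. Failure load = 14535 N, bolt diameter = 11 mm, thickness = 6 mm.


sigma_br = F/(d*h) = 14535/(11*6) = 220.2 MPa

220.2 MPa


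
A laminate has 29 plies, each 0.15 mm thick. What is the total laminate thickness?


h = n * t_ply = 29 * 0.15 = 4.35 mm

4.35 mm


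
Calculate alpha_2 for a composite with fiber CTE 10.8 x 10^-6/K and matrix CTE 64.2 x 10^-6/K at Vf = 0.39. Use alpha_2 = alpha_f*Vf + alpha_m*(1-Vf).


alpha_2 = alpha_f*Vf + alpha_m*(1-Vf) = 10.8*0.39 + 64.2*0.61 = 43.4 x 10^-6/K

43.4 x 10^-6/K


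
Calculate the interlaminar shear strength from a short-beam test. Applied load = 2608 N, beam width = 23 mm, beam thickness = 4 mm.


ILSS = 3F/(4bh) = 3*2608/(4*23*4) = 21.26 MPa

21.26 MPa


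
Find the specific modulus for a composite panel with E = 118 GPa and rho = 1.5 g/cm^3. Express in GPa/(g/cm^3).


Specific stiffness = E/rho = 118/1.5 = 78.7 GPa/(g/cm^3)

78.7 GPa/(g/cm^3)


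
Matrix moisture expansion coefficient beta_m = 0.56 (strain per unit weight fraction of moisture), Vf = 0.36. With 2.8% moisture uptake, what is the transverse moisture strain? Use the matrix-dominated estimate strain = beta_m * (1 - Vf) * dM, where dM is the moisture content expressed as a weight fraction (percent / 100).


dM = 2.8/100 = 0.028
strain = beta_m * (1-Vf) * dM = 0.56 * 0.64 * 0.028 = 0.0100352

0.0100352


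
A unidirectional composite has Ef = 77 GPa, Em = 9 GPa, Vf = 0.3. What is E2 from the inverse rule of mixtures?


1/E2 = Vf/Ef + (1-Vf)/Em = 0.3/77 + 0.7/9
E2 = 12.24 GPa

12.24 GPa


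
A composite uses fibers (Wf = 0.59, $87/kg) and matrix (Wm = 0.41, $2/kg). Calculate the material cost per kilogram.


Cost = cost_f*Wf + cost_m*Wm = 87*0.59 + 2*0.41 = $52.15/kg

$52.15/kg


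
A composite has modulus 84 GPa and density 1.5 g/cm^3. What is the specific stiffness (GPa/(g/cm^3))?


Specific stiffness = E/rho = 84/1.5 = 56.0 GPa/(g/cm^3)

56.0 GPa/(g/cm^3)


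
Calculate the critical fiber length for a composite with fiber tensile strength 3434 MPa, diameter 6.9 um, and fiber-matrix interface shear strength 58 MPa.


Lc = sigma_f * d / (2 * tau_i) = 3434 * 6.9 / (2 * 58) = 204.3 um

204.3 um


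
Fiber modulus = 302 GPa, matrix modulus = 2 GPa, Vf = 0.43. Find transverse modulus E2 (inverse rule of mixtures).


1/E2 = Vf/Ef + (1-Vf)/Em = 0.43/302 + 0.57/2
E2 = 3.49 GPa

3.49 GPa


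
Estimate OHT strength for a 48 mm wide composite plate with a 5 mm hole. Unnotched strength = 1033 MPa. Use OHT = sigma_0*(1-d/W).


OHT = sigma_0*(1-d/W) = 1033*(1-5/48) = 925.4 MPa

925.4 MPa


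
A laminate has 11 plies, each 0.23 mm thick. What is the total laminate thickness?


h = n * t_ply = 11 * 0.23 = 2.53 mm

2.53 mm


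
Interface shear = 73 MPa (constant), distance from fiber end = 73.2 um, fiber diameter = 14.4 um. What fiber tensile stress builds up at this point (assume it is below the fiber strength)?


Force balance: sigma_f * (pi*d^2/4) = tau * (pi*d) * x  ->  sigma_f = 4 * tau * x / d
sigma_f = 4 * 73 * 73.2 / 14.4 = 1484.3 MPa

1484.3 MPa


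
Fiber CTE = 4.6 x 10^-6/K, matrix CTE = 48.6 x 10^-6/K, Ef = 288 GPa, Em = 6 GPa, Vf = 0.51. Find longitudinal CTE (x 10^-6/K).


E1 = Ef*Vf + Em*(1-Vf) = 149.82
alpha_1 = (alpha_f*Ef*Vf + alpha_m*Em*(1-Vf))/E1 = 5.46 x 10^-6/K

5.46 x 10^-6/K


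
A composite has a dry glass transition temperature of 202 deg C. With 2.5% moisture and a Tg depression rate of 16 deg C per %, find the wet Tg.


Tg_wet = Tg_dry - k*moisture = 202 - 16*2.5 = 162.0 deg C

162.0 deg C


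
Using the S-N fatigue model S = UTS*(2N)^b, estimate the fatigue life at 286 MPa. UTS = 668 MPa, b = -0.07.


N = 0.5 * (S/UTS)^(1/b) = 0.5 * (286/668)^(1/-0.07) = 91617.0150 cycles

91617.0150 cycles


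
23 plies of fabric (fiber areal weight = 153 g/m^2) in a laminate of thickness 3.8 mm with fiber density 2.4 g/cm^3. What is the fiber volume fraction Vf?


Vf = n * FAW / (rho_f * h * 1000) = 23 * 153 / (2.4 * 3.8 * 1000) = 0.3859

0.3859


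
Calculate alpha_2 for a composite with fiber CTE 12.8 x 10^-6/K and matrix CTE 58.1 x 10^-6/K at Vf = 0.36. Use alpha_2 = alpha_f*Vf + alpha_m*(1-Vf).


alpha_2 = alpha_f*Vf + alpha_m*(1-Vf) = 12.8*0.36 + 58.1*0.64 = 41.8 x 10^-6/K

41.8 x 10^-6/K


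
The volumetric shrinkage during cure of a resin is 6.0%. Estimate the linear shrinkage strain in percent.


Linear shrinkage ≈ vol_shrink/3 = 6.0/3 = 2.0%

2.0%


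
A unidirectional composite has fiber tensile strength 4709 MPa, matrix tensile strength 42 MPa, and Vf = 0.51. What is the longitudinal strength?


sigma_1 = sigma_f*Vf + sigma_m*(1-Vf) = 4709*0.51 + 42*0.49 = 2422.2 MPa

2422.2 MPa


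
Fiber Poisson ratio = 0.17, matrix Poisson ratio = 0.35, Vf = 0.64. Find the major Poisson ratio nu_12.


nu_12 = nu_f*Vf + nu_m*(1-Vf) = 0.17*0.64 + 0.35*0.36 = 0.2348

0.2348


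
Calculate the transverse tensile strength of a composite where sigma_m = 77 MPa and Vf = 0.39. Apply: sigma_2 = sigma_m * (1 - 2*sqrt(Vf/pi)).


factor = 1 - 2*sqrt(0.39/pi) = 0.2953
sigma_2 = 77 * 0.2953 = 22.74 MPa

22.74 MPa


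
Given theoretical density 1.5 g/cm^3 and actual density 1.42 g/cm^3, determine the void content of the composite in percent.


Void% = (rho_theo - rho_actual)/rho_theo * 100 = (1.5 - 1.42)/1.5 * 100 = 5.33%

5.33%


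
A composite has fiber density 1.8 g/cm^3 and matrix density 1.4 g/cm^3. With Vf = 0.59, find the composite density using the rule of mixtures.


rho_c = rho_f*Vf + rho_m*(1-Vf) = 1.8*0.59 + 1.4*0.41 = 1.636 g/cm^3

1.636 g/cm^3


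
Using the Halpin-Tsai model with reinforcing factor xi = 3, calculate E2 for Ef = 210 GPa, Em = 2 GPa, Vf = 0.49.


eta = (Ef/Em - 1)/(Ef/Em + xi) = (105.0 - 1)/(105.0 + 3) = 0.963
E2 = Em*(1+xi*eta*Vf)/(1-eta*Vf) = 9.15 GPa

9.15 GPa


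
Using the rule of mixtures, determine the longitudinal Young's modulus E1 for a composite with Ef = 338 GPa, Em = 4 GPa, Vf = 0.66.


E1 = Ef*Vf + Em*(1-Vf) = 338*0.66 + 4*0.34 = 224.44 GPa

224.44 GPa


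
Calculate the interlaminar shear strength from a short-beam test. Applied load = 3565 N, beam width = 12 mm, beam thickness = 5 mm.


ILSS = 3F/(4bh) = 3*3565/(4*12*5) = 44.56 MPa

44.56 MPa


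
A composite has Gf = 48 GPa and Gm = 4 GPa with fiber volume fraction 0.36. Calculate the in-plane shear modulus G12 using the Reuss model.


1/G12 = Vf/Gf + (1-Vf)/Gm = 0.36/48 + 0.64/4
G12 = 5.97 GPa

5.97 GPa


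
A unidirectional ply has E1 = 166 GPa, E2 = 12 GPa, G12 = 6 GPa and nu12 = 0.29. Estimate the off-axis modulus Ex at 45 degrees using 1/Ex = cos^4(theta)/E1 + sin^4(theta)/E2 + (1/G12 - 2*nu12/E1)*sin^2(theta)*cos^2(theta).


cos^4(45) = 0.25, sin^4(45) = 0.25, sin^2(45)*cos^2(45) = 0.25
1/G12 - 2*nu12/E1 = 1/6 - 2*0.29/166 = 0.163173 GPa^-1
1/Ex = 0.25/166 + 0.25/12 + 0.163173*0.25 = 0.0631325 GPa^-1
Ex = 15.84 GPa

15.84 GPa


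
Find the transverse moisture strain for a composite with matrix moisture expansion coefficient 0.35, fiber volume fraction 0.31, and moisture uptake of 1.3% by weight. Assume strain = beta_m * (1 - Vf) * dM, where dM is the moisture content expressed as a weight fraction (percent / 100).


dM = 1.3/100 = 0.013
strain = beta_m * (1-Vf) * dM = 0.35 * 0.69 * 0.013 = 0.0031395

0.0031395


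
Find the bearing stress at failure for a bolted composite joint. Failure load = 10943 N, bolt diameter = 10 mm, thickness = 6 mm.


sigma_br = F/(d*h) = 10943/(10*6) = 182.4 MPa

182.4 MPa


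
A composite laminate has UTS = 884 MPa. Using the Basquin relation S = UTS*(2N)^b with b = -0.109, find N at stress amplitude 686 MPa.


N = 0.5 * (S/UTS)^(1/b) = 0.5 * (686/884)^(1/-0.109) = 5.1206 cycles

5.1206 cycles


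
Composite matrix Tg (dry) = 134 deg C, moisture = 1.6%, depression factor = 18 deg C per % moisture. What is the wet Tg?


Tg_wet = Tg_dry - k*moisture = 134 - 18*1.6 = 105.2 deg C

105.2 deg C


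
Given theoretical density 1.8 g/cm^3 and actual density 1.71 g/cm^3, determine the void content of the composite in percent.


Void% = (rho_theo - rho_actual)/rho_theo * 100 = (1.8 - 1.71)/1.8 * 100 = 5.0%

5.0%


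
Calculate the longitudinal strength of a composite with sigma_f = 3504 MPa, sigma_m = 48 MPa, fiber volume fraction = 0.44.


sigma_1 = sigma_f*Vf + sigma_m*(1-Vf) = 3504*0.44 + 48*0.56 = 1568.6 MPa

1568.6 MPa


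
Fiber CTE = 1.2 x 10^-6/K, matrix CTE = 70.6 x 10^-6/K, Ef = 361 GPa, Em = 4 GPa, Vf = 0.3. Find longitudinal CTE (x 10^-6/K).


E1 = Ef*Vf + Em*(1-Vf) = 111.1
alpha_1 = (alpha_f*Ef*Vf + alpha_m*Em*(1-Vf))/E1 = 2.95 x 10^-6/K

2.95 x 10^-6/K


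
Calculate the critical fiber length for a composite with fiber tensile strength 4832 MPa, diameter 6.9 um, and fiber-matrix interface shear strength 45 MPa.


Lc = sigma_f * d / (2 * tau_i) = 4832 * 6.9 / (2 * 45) = 370.5 um

370.5 um


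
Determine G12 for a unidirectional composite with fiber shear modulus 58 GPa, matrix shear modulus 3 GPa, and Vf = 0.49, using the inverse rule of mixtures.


1/G12 = Vf/Gf + (1-Vf)/Gm = 0.49/58 + 0.51/3
G12 = 5.6 GPa

5.6 GPa


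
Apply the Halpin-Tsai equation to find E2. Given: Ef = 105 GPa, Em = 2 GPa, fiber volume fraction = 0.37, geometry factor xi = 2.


eta = (Ef/Em - 1)/(Ef/Em + xi) = (52.5 - 1)/(52.5 + 2) = 0.945
E2 = Em*(1+xi*eta*Vf)/(1-eta*Vf) = 5.23 GPa

5.23 GPa


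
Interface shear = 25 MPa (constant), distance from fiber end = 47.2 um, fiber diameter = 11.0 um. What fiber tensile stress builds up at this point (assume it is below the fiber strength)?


Force balance: sigma_f * (pi*d^2/4) = tau * (pi*d) * x  ->  sigma_f = 4 * tau * x / d
sigma_f = 4 * 25 * 47.2 / 11.0 = 429.1 MPa

429.1 MPa


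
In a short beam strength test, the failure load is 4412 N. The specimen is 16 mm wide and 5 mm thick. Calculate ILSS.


ILSS = 3F/(4bh) = 3*4412/(4*16*5) = 41.36 MPa

41.36 MPa


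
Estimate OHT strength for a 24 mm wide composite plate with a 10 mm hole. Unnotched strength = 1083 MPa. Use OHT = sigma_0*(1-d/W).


OHT = sigma_0*(1-d/W) = 1083*(1-10/24) = 631.8 MPa

631.8 MPa


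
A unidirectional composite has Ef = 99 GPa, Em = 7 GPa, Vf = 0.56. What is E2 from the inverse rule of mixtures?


1/E2 = Vf/Ef + (1-Vf)/Em = 0.56/99 + 0.44/7
E2 = 14.6 GPa

14.6 GPa


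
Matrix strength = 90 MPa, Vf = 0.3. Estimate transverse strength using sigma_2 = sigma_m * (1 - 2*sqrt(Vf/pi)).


factor = 1 - 2*sqrt(0.3/pi) = 0.382
sigma_2 = 90 * 0.382 = 34.38 MPa

34.38 MPa


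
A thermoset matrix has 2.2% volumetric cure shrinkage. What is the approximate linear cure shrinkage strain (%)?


Linear shrinkage ≈ vol_shrink/3 = 2.2/3 = 0.733%

0.733%


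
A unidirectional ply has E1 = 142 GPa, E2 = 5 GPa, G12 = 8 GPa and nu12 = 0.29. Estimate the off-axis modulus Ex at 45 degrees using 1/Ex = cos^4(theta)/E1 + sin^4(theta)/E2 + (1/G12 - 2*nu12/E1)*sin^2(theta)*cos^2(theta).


cos^4(45) = 0.25, sin^4(45) = 0.25, sin^2(45)*cos^2(45) = 0.25
1/G12 - 2*nu12/E1 = 1/8 - 2*0.29/142 = 0.120915 GPa^-1
1/Ex = 0.25/142 + 0.25/5 + 0.120915*0.25 = 0.0819894 GPa^-1
Ex = 12.2 GPa

12.2 GPa


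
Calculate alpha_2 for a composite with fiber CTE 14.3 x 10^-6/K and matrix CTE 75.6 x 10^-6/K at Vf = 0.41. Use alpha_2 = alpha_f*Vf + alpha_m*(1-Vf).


alpha_2 = alpha_f*Vf + alpha_m*(1-Vf) = 14.3*0.41 + 75.6*0.59 = 50.5 x 10^-6/K

50.5 x 10^-6/K


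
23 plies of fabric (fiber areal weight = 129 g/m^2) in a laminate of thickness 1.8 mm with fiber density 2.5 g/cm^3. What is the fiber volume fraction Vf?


Vf = n * FAW / (rho_f * h * 1000) = 23 * 129 / (2.5 * 1.8 * 1000) = 0.6593

0.6593


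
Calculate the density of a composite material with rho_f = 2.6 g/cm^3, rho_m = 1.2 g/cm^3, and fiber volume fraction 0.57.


rho_c = rho_f*Vf + rho_m*(1-Vf) = 2.6*0.57 + 1.2*0.43 = 1.998 g/cm^3

1.998 g/cm^3


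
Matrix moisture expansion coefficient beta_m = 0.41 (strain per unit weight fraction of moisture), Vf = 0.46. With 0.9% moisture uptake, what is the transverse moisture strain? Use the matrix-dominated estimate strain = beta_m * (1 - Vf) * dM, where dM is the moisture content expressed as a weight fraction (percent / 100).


dM = 0.9/100 = 0.009
strain = beta_m * (1-Vf) * dM = 0.41 * 0.54 * 0.009 = 0.0019926

0.0019926
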